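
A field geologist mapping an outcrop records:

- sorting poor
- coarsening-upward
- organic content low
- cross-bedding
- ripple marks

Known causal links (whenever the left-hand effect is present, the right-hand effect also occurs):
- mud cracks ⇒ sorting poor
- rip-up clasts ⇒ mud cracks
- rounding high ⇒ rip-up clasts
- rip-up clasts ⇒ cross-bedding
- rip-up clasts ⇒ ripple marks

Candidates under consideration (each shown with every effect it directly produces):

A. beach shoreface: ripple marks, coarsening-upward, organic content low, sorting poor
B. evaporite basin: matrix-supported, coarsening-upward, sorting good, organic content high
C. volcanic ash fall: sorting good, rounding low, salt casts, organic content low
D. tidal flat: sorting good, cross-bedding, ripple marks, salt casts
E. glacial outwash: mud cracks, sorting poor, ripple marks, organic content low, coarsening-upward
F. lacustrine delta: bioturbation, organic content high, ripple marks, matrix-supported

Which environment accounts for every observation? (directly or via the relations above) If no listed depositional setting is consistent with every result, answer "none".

Checking each candidate against the observations:
(A) beach shoreface — does not account for cross-bedding
(B) evaporite basin — sorting poor NO; coarsening-upward yes; organic content low NO; cross-bedding NO; ripple marks NO
(C) volcanic ash fall — fails on sorting poor, coarsening-upward, cross-bedding, ripple marks (predicts sorting good, not sorting poor)
(D) tidal flat — sorting poor NO; coarsening-upward NO; organic content low NO; cross-bedding yes; ripple marks yes
(E) glacial outwash — does not account for cross-bedding
(F) lacustrine delta — fails on sorting poor, coarsening-upward, organic content low, cross-bedding (predicts organic content high, not organic content low)
No candidate is consistent with all observations.

none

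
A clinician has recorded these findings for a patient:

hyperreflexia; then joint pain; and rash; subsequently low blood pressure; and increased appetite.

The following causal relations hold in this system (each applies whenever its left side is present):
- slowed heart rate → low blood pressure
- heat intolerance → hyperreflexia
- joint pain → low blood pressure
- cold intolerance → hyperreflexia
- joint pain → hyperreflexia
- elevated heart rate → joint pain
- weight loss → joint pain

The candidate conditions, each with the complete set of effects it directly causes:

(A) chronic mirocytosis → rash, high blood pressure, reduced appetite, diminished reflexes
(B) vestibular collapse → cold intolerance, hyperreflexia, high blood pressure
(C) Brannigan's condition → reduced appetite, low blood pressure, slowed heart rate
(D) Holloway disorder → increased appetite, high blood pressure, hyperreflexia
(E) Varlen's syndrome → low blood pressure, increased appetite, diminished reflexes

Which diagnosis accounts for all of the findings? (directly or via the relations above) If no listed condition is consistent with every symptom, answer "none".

none

Checking each candidate against the observations:
(A) chronic mirocytosis — hyperreflexia NO; joint pain NO; rash yes; low blood pressure NO; increased appetite NO
(B) vestibular collapse — fails on joint pain, rash, low blood pressure, increased appetite (predicts high blood pressure, not low blood pressure)
(C) Brannigan's condition — fails on hyperreflexia, joint pain, rash, increased appetite (predicts reduced appetite, not increased appetite)
(D) Holloway disorder — fails on joint pain, rash, low blood pressure (predicts high blood pressure, not low blood pressure)
(E) Varlen's syndrome — hyperreflexia NO; joint pain NO; rash NO; low blood pressure yes; increased appetite yes
No candidate is consistent with all observations.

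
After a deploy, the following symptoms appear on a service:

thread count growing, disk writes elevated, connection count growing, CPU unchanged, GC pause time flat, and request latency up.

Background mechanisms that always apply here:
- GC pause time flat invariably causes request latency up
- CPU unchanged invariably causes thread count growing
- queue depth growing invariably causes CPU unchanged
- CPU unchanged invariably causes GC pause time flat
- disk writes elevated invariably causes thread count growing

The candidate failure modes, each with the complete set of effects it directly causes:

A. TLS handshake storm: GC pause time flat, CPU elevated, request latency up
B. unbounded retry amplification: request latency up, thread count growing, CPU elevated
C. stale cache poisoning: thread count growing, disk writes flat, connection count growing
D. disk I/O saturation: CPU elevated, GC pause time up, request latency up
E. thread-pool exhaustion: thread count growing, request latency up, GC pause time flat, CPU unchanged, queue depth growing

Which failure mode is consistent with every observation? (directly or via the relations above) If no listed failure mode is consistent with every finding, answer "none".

For each candidate, compare predicted effects to what was observed:
(A) TLS handshake storm — thread count growing -; disk writes elevated -; connection count growing -; CPU unchanged -; GC pause time flat +; request latency up +
(B) unbounded retry amplification — fails on disk writes elevated, connection count growing, CPU unchanged, GC pause time flat (predicts CPU elevated, not CPU unchanged)
(C) stale cache poisoning — fails on disk writes elevated, CPU unchanged, GC pause time flat, request latency up (predicts disk writes flat, not disk writes elevated)
(D) disk I/O saturation — fails on thread count growing, disk writes elevated, connection count growing, CPU unchanged, GC pause time flat (predicts CPU elevated, not CPU unchanged; predicts GC pause time up, not GC pause time flat)
(E) thread-pool exhaustion — thread count growing +; disk writes elevated -; connection count growing -; CPU unchanged +; GC pause time flat +; request latency up +
Every candidate fails on at least one observation.

none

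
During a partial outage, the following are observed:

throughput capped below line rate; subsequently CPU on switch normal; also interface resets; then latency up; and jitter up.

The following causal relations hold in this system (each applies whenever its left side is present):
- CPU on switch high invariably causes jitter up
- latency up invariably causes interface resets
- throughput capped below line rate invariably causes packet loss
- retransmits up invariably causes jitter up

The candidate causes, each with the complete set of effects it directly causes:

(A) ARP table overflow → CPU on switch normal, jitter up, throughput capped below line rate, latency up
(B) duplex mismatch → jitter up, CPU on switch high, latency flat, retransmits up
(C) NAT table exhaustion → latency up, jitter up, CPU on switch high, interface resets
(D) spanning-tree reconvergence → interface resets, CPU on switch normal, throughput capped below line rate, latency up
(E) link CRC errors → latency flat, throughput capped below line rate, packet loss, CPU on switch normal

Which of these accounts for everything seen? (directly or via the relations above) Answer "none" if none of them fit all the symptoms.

A

For each candidate, compare predicted effects to what was observed:
(A) ARP table overflow — accounts for every observation (interface resets via latency up → interface resets)
(B) duplex mismatch — fails on throughput capped below line rate, CPU on switch normal, interface resets, latency up (predicts CPU on switch high, not CPU on switch normal; predicts latency flat, not latency up)
(C) NAT table exhaustion — throughput capped below line rate ✗; CPU on switch normal ✗; interface resets ✓; latency up ✓; jitter up ✓
(D) spanning-tree reconvergence — throughput capped below line rate ✓; CPU on switch normal ✓; interface resets ✓; latency up ✓; jitter up ✗
(E) link CRC errors — throughput capped below line rate ✓; CPU on switch normal ✓; interface resets ✗; latency up ✗; jitter up ✗
Only (A) is consistent with every observation.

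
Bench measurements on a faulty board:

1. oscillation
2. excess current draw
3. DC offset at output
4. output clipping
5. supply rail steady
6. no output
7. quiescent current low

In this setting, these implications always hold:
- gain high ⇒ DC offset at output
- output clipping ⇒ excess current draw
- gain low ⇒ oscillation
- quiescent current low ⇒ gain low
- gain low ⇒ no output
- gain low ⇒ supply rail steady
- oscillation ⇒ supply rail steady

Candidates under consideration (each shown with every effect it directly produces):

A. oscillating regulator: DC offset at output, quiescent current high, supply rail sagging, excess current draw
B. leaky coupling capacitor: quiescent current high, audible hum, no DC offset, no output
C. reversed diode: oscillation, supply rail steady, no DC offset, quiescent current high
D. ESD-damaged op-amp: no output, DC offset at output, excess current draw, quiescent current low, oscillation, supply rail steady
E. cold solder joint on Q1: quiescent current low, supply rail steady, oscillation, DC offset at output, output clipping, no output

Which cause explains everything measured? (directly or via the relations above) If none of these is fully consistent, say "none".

E

Per-candidate check:
(A) oscillating regulator — fails on oscillation, output clipping, supply rail steady, no output, quiescent current low (predicts supply rail sagging, not supply rail steady; predicts quiescent current high, not quiescent current low)
(B) leaky coupling capacitor — oscillation -; excess current draw -; DC offset at output -; output clipping -; supply rail steady -; no output +; quiescent current low -
(C) reversed diode — oscillation +; excess current draw -; DC offset at output -; output clipping -; supply rail steady +; no output -; quiescent current low -
(D) ESD-damaged op-amp — oscillation +; excess current draw +; DC offset at output +; output clipping -; supply rail steady +; no output +; quiescent current low +
(E) cold solder joint on Q1 — accounts for every observation (excess current draw via output clipping → excess current draw)
Only (E) is consistent with every observation.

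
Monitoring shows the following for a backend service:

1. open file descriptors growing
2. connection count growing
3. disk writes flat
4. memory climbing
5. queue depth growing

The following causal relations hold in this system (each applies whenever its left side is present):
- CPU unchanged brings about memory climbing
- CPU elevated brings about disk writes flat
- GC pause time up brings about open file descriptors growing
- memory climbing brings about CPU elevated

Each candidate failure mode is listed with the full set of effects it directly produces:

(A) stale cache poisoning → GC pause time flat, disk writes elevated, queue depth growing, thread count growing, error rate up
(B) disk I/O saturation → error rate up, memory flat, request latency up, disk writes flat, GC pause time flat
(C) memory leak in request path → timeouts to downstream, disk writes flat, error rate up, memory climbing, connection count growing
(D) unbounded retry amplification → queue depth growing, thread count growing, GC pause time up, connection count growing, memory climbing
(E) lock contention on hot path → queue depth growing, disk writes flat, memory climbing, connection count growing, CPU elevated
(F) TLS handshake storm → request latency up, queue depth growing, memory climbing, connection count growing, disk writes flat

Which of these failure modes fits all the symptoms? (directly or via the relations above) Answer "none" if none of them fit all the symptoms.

Testing each hypothesis:
(A) stale cache poisoning — open file descriptors growing ✗; connection count growing ✗; disk writes flat ✗; memory climbing ✗; queue depth growing ✓
(B) disk I/O saturation — fails on open file descriptors growing, connection count growing, memory climbing, queue depth growing (predicts memory flat, not memory climbing)
(C) memory leak in request path — does not account for open file descriptors growing, queue depth growing
(D) unbounded retry amplification — open file descriptors growing ✓ (through GC pause time up → open file descriptors growing); connection count growing ✓; disk writes flat ✓ (through memory climbing → CPU elevated → disk writes flat); memory climbing ✓; queue depth growing ✓
(E) lock contention on hot path — open file descriptors growing ✗; connection count growing ✓; disk writes flat ✓; memory climbing ✓; queue depth growing ✓
(F) TLS handshake storm — open file descriptors growing ✗; connection count growing ✓; disk writes flat ✓; memory climbing ✓; queue depth growing ✓
(D) alone accounts for all the evidence.

D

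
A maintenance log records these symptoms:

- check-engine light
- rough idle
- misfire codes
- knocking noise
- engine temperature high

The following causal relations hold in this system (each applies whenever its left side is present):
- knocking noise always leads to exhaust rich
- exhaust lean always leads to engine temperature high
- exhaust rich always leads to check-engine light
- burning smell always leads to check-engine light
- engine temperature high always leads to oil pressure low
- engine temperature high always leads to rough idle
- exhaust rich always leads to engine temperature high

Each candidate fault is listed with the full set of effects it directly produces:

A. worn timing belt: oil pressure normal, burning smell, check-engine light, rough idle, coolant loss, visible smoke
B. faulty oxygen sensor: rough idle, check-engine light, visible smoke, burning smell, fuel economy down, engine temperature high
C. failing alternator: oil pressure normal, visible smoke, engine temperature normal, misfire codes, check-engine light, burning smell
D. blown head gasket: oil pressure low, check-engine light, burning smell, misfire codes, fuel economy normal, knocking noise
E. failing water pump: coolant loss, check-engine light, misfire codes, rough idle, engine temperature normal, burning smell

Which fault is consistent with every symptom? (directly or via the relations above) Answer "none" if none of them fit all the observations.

D

For each candidate, compare predicted effects to what was observed:
(A) worn timing belt — does not account for misfire codes, knocking noise, engine temperature high
(B) faulty oxygen sensor — does not account for misfire codes, knocking noise
(C) failing alternator — fails on rough idle, knocking noise, engine temperature high (predicts engine temperature normal, not engine temperature high)
(D) blown head gasket — accounts for every observation (rough idle by knocking noise → exhaust rich → engine temperature high → rough idle)
(E) failing water pump — check-engine light match; rough idle match; misfire codes match; knocking noise miss; engine temperature high miss
(D) is the only candidate with no mismatches.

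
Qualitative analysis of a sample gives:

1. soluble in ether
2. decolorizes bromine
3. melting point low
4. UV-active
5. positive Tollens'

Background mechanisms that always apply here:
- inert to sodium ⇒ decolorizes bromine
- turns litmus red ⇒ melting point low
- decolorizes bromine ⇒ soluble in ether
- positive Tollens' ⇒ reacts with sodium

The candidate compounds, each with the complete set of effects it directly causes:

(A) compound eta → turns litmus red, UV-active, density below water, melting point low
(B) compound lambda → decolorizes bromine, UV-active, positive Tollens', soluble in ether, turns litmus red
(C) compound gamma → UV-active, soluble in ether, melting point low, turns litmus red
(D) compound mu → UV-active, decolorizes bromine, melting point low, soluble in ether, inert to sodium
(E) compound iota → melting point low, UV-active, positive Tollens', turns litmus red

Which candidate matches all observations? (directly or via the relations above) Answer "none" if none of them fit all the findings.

Testing each hypothesis:
(A) compound eta — soluble in ether NO; decolorizes bromine NO; melting point low yes; UV-active yes; positive Tollens' NO
(B) compound lambda — soluble in ether yes; decolorizes bromine yes; melting point low yes (by turns litmus red → melting point low); UV-active yes; positive Tollens' yes
(C) compound gamma — does not account for decolorizes bromine, positive Tollens'
(D) compound mu — does not account for positive Tollens'
(E) compound iota — soluble in ether NO; decolorizes bromine NO; melting point low yes; UV-active yes; positive Tollens' yes
(B) alone accounts for all the evidence.

B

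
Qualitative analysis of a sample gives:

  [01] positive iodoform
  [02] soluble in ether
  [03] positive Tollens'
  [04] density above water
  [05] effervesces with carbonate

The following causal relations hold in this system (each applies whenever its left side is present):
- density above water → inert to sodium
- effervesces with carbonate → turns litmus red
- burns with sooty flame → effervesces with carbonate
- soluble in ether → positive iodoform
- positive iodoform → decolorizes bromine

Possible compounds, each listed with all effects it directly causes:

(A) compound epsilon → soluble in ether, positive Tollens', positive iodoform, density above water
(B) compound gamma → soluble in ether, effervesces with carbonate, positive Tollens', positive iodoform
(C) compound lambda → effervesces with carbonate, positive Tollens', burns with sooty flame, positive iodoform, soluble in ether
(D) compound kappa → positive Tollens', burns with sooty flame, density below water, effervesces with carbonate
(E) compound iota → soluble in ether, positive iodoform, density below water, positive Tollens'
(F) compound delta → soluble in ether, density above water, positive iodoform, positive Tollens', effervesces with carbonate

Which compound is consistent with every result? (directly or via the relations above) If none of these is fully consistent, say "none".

F

Per-candidate check:
(A) compound epsilon — positive iodoform match; soluble in ether match; positive Tollens' match; density above water match; effervesces with carbonate miss
(B) compound gamma — positive iodoform match; soluble in ether match; positive Tollens' match; density above water miss; effervesces with carbonate match
(C) compound lambda — does not account for density above water
(D) compound kappa — fails on positive iodoform, soluble in ether, density above water (predicts density below water, not density above water)
(E) compound iota — positive iodoform match; soluble in ether match; positive Tollens' match; density above water miss; effervesces with carbonate miss
(F) compound delta — accounts for every observation
(F) is the only candidate with no mismatches.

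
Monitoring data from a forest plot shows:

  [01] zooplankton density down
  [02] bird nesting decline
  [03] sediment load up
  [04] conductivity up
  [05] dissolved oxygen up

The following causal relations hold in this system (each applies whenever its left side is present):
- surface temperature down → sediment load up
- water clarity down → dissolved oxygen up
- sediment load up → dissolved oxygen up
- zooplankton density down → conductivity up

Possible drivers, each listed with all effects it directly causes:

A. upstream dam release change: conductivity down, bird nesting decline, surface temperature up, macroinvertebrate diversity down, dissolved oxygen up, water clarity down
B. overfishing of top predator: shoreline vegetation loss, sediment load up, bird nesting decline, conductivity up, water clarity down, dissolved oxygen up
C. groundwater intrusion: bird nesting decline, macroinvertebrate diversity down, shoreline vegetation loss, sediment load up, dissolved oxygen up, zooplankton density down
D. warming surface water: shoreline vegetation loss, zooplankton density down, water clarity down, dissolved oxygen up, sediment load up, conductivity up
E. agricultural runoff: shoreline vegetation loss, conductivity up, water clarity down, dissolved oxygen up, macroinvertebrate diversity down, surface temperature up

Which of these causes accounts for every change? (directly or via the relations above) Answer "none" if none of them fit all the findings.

C

Per-candidate check:
(A) upstream dam release change — zooplankton density down -; bird nesting decline +; sediment load up -; conductivity up -; dissolved oxygen up +
(B) overfishing of top predator — does not account for zooplankton density down
(C) groundwater intrusion — accounts for every observation (conductivity up by zooplankton density down → conductivity up)
(D) warming surface water — zooplankton density down +; bird nesting decline -; sediment load up +; conductivity up +; dissolved oxygen up +
(E) agricultural runoff — does not account for zooplankton density down, bird nesting decline, sediment load up
(C) alone accounts for all the evidence.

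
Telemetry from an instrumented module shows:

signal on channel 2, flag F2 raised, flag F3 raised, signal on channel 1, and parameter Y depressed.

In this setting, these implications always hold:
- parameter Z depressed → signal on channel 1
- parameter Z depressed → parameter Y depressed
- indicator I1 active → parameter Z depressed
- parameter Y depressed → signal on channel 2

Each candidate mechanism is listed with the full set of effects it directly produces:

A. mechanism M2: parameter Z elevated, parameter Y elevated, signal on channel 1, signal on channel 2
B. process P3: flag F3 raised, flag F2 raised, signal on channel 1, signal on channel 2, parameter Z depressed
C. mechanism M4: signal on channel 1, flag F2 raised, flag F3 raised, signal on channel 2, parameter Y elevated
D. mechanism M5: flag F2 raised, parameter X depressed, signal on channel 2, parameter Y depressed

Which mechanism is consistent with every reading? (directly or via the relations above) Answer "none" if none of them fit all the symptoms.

Testing each hypothesis:
(A) mechanism M2 — signal on channel 2 ✓; flag F2 raised ✗; flag F3 raised ✗; signal on channel 1 ✓; parameter Y depressed ✗
(B) process P3 — accounts for every observation (parameter Y depressed via parameter Z depressed → parameter Y depressed)
(C) mechanism M4 — signal on channel 2 ✓; flag F2 raised ✓; flag F3 raised ✓; signal on channel 1 ✓; parameter Y depressed ✗
(D) mechanism M5 — does not account for flag F3 raised, signal on channel 1
(B) alone accounts for all the evidence.

B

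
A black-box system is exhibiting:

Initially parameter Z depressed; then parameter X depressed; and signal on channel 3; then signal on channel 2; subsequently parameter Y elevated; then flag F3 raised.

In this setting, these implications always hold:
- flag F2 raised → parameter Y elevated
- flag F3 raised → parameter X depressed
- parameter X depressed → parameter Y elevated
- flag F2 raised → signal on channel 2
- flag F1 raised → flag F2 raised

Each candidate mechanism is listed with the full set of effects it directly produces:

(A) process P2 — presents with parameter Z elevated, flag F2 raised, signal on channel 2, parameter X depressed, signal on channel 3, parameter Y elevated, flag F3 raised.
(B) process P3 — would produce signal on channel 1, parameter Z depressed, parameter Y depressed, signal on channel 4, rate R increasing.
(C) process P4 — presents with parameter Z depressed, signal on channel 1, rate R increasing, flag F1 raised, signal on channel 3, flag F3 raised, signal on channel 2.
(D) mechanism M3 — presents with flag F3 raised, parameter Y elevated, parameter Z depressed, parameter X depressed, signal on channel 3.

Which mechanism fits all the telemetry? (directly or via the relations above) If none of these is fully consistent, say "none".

Testing each hypothesis:
(A) process P2 — parameter Z depressed NO; parameter X depressed yes; signal on channel 3 yes; signal on channel 2 yes; parameter Y elevated yes; flag F3 raised yes
(B) process P3 — fails on parameter X depressed, signal on channel 3, signal on channel 2, parameter Y elevated, flag F3 raised (predicts parameter Y depressed, not parameter Y elevated)
(C) process P4 — accounts for every observation (parameter X depressed through flag F3 raised → parameter X depressed)
(D) mechanism M3 — parameter Z depressed yes; parameter X depressed yes; signal on channel 3 yes; signal on channel 2 NO; parameter Y elevated yes; flag F3 raised yes
(C) alone accounts for all the evidence.

C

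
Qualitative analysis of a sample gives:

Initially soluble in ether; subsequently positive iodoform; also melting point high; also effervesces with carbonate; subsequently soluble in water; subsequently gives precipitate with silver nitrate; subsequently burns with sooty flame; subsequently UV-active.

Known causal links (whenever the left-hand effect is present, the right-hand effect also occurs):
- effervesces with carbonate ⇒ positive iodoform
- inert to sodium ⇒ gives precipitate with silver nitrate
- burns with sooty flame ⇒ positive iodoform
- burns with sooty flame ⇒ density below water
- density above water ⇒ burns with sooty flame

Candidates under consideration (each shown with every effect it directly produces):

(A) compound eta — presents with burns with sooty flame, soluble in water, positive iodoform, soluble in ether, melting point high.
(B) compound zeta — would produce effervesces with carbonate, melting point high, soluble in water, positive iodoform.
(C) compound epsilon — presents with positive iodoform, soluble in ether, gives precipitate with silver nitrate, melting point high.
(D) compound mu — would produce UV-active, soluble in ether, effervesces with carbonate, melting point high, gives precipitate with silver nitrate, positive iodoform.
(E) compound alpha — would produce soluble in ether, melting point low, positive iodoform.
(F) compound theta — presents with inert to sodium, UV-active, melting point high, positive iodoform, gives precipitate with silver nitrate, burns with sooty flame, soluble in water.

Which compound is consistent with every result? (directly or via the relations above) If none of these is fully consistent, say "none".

Testing each hypothesis:
(A) compound eta — does not account for effervesces with carbonate, gives precipitate with silver nitrate, UV-active
(B) compound zeta — soluble in ether ✗; positive iodoform ✓; melting point high ✓; effervesces with carbonate ✓; soluble in water ✓; gives precipitate with silver nitrate ✗; burns with sooty flame ✗; UV-active ✗
(C) compound epsilon — does not account for effervesces with carbonate, soluble in water, burns with sooty flame, UV-active
(D) compound mu — soluble in ether ✓; positive iodoform ✓; melting point high ✓; effervesces with carbonate ✓; soluble in water ✗; gives precipitate with silver nitrate ✓; burns with sooty flame ✗; UV-active ✓
(E) compound alpha — soluble in ether ✓; positive iodoform ✓; melting point high ✗; effervesces with carbonate ✗; soluble in water ✗; gives precipitate with silver nitrate ✗; burns with sooty flame ✗; UV-active ✗
(F) compound theta — does not account for soluble in ether, effervesces with carbonate
No candidate is consistent with all observations.

none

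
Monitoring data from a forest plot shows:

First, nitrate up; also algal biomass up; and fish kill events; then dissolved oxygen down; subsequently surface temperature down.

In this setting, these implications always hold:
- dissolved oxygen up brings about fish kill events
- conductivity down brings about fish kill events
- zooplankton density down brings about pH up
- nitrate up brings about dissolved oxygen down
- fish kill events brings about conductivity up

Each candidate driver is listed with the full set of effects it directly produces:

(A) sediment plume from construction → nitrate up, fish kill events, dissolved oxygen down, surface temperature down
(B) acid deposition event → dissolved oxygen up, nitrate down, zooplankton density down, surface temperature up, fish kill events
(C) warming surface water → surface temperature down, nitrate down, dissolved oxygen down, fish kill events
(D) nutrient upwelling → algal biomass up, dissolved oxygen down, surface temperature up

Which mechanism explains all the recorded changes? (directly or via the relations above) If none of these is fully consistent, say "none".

none

Per-candidate check:
(A) sediment plume from construction — does not account for algal biomass up
(B) acid deposition event — nitrate up -; algal biomass up -; fish kill events +; dissolved oxygen down -; surface temperature down -
(C) warming surface water — nitrate up -; algal biomass up -; fish kill events +; dissolved oxygen down +; surface temperature down +
(D) nutrient upwelling — fails on nitrate up, fish kill events, surface temperature down (predicts surface temperature up, not surface temperature down)
Every candidate fails on at least one observation.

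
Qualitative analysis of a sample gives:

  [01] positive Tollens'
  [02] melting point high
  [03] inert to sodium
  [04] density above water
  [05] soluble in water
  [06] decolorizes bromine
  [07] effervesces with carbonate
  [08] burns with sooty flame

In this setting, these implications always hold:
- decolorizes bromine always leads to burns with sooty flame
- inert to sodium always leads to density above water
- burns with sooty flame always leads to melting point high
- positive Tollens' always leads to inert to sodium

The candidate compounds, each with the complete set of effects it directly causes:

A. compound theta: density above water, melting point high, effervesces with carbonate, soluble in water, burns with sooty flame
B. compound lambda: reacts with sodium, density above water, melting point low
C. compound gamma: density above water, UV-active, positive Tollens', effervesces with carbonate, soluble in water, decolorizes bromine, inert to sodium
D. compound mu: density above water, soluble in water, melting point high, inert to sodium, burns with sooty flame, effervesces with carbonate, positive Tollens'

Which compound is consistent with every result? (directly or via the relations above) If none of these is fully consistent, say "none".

C

Testing each hypothesis:
(A) compound theta — positive Tollens' NO; melting point high yes; inert to sodium NO; density above water yes; soluble in water yes; decolorizes bromine NO; effervesces with carbonate yes; burns with sooty flame yes
(B) compound lambda — positive Tollens' NO; melting point high NO; inert to sodium NO; density above water yes; soluble in water NO; decolorizes bromine NO; effervesces with carbonate NO; burns with sooty flame NO
(C) compound gamma — accounts for every observation (melting point high by decolorizes bromine → burns with sooty flame → melting point high)
(D) compound mu — positive Tollens' yes; melting point high yes; inert to sodium yes; density above water yes; soluble in water yes; decolorizes bromine NO; effervesces with carbonate yes; burns with sooty flame yes
Only (C) is consistent with every observation.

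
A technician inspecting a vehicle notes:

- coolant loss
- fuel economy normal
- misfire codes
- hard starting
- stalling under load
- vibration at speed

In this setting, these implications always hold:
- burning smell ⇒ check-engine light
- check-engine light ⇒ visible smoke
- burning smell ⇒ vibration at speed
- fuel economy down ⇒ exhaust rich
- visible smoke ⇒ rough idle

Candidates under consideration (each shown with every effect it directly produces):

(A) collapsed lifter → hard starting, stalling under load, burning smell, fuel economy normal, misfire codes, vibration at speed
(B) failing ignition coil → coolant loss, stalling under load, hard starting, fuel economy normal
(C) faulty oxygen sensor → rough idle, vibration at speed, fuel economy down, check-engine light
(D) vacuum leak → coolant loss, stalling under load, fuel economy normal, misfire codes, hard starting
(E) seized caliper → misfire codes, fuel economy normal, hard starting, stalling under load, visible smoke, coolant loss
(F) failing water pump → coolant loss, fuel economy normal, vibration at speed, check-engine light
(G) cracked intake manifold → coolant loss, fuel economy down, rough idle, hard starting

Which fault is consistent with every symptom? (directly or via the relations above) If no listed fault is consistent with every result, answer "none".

Per-candidate check:
(A) collapsed lifter — does not account for coolant loss
(B) failing ignition coil — does not account for misfire codes, vibration at speed
(C) faulty oxygen sensor — coolant loss ✗; fuel economy normal ✗; misfire codes ✗; hard starting ✗; stalling under load ✗; vibration at speed ✓
(D) vacuum leak — coolant loss ✓; fuel economy normal ✓; misfire codes ✓; hard starting ✓; stalling under load ✓; vibration at speed ✗
(E) seized caliper — coolant loss ✓; fuel economy normal ✓; misfire codes ✓; hard starting ✓; stalling under load ✓; vibration at speed ✗
(F) failing water pump — coolant loss ✓; fuel economy normal ✓; misfire codes ✗; hard starting ✗; stalling under load ✗; vibration at speed ✓
(G) cracked intake manifold — coolant loss ✓; fuel economy normal ✗; misfire codes ✗; hard starting ✓; stalling under load ✗; vibration at speed ✗
None of the listed candidates fits everything.

none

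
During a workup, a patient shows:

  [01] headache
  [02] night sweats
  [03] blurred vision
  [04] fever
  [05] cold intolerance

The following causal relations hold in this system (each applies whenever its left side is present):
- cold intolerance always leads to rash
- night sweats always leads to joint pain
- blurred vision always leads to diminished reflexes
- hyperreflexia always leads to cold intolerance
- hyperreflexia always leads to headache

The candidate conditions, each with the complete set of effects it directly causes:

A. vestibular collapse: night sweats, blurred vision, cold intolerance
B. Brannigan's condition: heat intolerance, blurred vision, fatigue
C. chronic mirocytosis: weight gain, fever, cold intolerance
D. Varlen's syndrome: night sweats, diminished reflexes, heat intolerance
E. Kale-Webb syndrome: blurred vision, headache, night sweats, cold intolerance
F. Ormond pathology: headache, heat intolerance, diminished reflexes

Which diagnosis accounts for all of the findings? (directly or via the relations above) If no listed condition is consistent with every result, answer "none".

For each candidate, compare predicted effects to what was observed:
(A) vestibular collapse — headache NO; night sweats yes; blurred vision yes; fever NO; cold intolerance yes
(B) Brannigan's condition — fails on headache, night sweats, fever, cold intolerance (predicts heat intolerance, not cold intolerance)
(C) chronic mirocytosis — does not account for headache, night sweats, blurred vision
(D) Varlen's syndrome — fails on headache, blurred vision, fever, cold intolerance (predicts heat intolerance, not cold intolerance)
(E) Kale-Webb syndrome — headache yes; night sweats yes; blurred vision yes; fever NO; cold intolerance yes
(F) Ormond pathology — headache yes; night sweats NO; blurred vision NO; fever NO; cold intolerance NO
Every candidate fails on at least one observation.

none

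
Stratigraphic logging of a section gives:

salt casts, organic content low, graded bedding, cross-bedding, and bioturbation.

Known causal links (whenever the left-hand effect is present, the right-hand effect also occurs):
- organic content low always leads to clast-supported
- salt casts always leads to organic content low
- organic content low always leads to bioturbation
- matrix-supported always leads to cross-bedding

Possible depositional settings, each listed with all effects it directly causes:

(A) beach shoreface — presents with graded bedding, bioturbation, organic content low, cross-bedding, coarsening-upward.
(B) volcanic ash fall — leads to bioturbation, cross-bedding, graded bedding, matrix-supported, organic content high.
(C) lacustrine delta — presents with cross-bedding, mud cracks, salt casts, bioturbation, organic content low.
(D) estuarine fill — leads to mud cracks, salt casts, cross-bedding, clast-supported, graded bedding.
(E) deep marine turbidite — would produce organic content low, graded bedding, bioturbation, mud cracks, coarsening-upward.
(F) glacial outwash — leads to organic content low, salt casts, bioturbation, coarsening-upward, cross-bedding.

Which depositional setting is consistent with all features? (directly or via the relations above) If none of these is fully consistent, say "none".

D

Testing each hypothesis:
(A) beach shoreface — salt casts -; organic content low +; graded bedding +; cross-bedding +; bioturbation +
(B) volcanic ash fall — salt casts -; organic content low -; graded bedding +; cross-bedding +; bioturbation +
(C) lacustrine delta — salt casts +; organic content low +; graded bedding -; cross-bedding +; bioturbation +
(D) estuarine fill — salt casts +; organic content low + (through salt casts → organic content low); graded bedding +; cross-bedding +; bioturbation + (through salt casts → organic content low → bioturbation)
(E) deep marine turbidite — salt casts -; organic content low +; graded bedding +; cross-bedding -; bioturbation +
(F) glacial outwash — salt casts +; organic content low +; graded bedding -; cross-bedding +; bioturbation +
Only (D) is consistent with every observation.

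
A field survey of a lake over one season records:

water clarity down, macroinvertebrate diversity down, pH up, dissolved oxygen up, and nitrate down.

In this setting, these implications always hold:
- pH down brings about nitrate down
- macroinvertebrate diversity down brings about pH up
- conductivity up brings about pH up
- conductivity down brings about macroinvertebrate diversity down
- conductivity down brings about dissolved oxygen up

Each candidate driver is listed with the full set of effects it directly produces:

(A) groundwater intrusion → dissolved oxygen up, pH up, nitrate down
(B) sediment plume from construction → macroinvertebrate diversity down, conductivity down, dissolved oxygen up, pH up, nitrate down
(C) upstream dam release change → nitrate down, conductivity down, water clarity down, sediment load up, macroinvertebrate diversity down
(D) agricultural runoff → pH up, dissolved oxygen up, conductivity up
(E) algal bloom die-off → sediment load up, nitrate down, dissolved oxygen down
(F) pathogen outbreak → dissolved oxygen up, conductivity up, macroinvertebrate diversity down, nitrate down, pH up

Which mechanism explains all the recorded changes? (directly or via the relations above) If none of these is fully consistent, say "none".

C

Checking each candidate against the observations:
(A) groundwater intrusion — does not account for water clarity down, macroinvertebrate diversity down
(B) sediment plume from construction — water clarity down miss; macroinvertebrate diversity down match; pH up match; dissolved oxygen up match; nitrate down match
(C) upstream dam release change — water clarity down match; macroinvertebrate diversity down match; pH up match (through macroinvertebrate diversity down → pH up); dissolved oxygen up match (through conductivity down → dissolved oxygen up); nitrate down match
(D) agricultural runoff — water clarity down miss; macroinvertebrate diversity down miss; pH up match; dissolved oxygen up match; nitrate down miss
(E) algal bloom die-off — water clarity down miss; macroinvertebrate diversity down miss; pH up miss; dissolved oxygen up miss; nitrate down match
(F) pathogen outbreak — water clarity down miss; macroinvertebrate diversity down match; pH up match; dissolved oxygen up match; nitrate down match
Only (C) is consistent with every observation.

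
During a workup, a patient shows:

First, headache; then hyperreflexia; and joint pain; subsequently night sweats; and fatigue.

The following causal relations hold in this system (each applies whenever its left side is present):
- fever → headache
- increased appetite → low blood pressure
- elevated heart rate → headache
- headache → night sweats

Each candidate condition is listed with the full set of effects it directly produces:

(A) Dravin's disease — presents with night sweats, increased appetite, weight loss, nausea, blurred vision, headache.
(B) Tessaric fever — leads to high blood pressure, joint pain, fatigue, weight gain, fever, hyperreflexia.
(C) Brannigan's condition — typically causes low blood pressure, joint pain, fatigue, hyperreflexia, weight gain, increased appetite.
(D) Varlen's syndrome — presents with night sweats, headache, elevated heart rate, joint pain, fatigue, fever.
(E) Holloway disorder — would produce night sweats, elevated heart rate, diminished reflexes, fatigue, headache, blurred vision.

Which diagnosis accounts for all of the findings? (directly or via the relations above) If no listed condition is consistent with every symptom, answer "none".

B

Checking each candidate against the observations:
(A) Dravin's disease — headache +; hyperreflexia -; joint pain -; night sweats +; fatigue -
(B) Tessaric fever — headache + (through fever → headache); hyperreflexia +; joint pain +; night sweats + (through fever → headache → night sweats); fatigue +
(C) Brannigan's condition — headache -; hyperreflexia +; joint pain +; night sweats -; fatigue +
(D) Varlen's syndrome — headache +; hyperreflexia -; joint pain +; night sweats +; fatigue +
(E) Holloway disorder — fails on hyperreflexia, joint pain (predicts diminished reflexes, not hyperreflexia)
Only (B) is consistent with every observation.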